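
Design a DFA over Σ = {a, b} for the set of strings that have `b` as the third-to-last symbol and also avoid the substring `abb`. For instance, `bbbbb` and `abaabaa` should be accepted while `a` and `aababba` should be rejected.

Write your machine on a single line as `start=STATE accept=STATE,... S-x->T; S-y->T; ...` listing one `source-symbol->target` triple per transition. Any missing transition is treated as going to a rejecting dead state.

Run two small machines in parallel and take their product. The first has 15 states tracking the last 3 symbols read; the second has 4 states tracking partial matches of the forbidden pattern `abb`. A product state is a pair (one from each), accepting exactly when both do. After merging equivalent states the machine shrinks.
An 11-state machine:
          a    b  
>  q0     q1   q2 
   q1     q1   q3 
   q2     q4   q5 
   q3     q4   q6 
   q4     q7   q8 
   q5     q9  q10 
   q6     q6   q6 
 * q7     q1   q3 
 * q8     q4   q6 
 * q9     q7   q8 
 * q10    q9  q10 
(> = start, * = accepting)

start=q0; accept=q7,q8,q9,q10; q0-a->q1; q0-b->q2; q1-a->q1; q1-b->q3; q2-a->q4; q2-b->q5; q3-a->q4; q3-b->q6; q4-a->q7; q4-b->q8; q5-a->q9; q5-b->q10; q6-a->q6; q6-b->q6; q7-a->q1; q7-b->q3; q8-a->q4; q8-b->q6; q9-a->q7; q9-b->q8; q10-a->q9; q10-b->q10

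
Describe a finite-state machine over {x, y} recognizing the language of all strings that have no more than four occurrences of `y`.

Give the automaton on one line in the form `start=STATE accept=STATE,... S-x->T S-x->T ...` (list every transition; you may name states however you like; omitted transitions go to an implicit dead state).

Only the number of `y`s matters, and only up to 5. Make a chain S0 → S1 → S2 → S3 → S4 → S5 advanced by each `y` (with S5 absorbing); every other symbol self-loops. The accepting set is {S0, S1, S2, S3, S4}.
A 6-state machine:
        x   y  
>* S0   S0  S1 
 * S1   S1  S2 
 * S2   S2  S3 
 * S3   S3  S4 
 * S4   S4  S5 
   S5   S5  S5 
(> = start, * = accepting)

start=S0 accept=S0,S1,S2,S3,S4 S0-x->S0 S0-y->S1 S1-x->S1 S1-y->S2 S2-x->S2 S2-y->S3 S3-x->S3 S3-y->S4 S4-x->S4 S4-y->S5 S5-x->S5 S5-y->S5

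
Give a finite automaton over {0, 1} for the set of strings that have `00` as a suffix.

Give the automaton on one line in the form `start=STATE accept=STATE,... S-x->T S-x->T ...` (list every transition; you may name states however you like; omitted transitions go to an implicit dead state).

Let each state record the length of the longest suffix of the input read so far that is also a prefix of `00`. q1 means the last symbol is `0`; q2 means the last 2 symbols are `00`. Accept only at q2, where the string currently ends in `00`.
        0   1  
>  q0   q1  q0 
   q1   q2  q0 
 * q2   q2  q0 
(> = start, * = accepting)

start=q0 accept=q2 q0-0->q1 q0-1->q0 q1-0->q2 q1-1->q0 q2-0->q2 q2-1->q0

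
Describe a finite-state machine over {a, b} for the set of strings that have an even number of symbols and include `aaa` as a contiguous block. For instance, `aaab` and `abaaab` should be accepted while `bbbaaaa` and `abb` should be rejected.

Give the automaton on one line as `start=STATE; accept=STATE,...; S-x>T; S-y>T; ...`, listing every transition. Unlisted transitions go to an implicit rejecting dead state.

start=s0; accept=s7; s0-a>s1; s0-b>s2; s1-a>s3; s1-b>s0; s2-a>s4; s2-b>s0; s3-a>s5; s3-b>s2; s4-a>s6; s4-b>s2; s5-a>s7; s5-b>s7; s6-a>s7; s6-b>s0; s7-a>s5; s7-b>s5

Build one automaton per condition and run them in lockstep. One (2 states) tracks the input length modulo 2; the other (4 states) tracks whether and how much of `aaa` has been seen. Each combined state is a pair, one component from each; accept when both components accept.
An 8-state machine:
        a   b  
>  s0   s1  s2 
   s1   s3  s0 
   s2   s4  s0 
   s3   s5  s2 
   s4   s6  s2 
   s5   s7  s7 
   s6   s7  s0 
 * s7   s5  s5 
(> = start, * = accepting)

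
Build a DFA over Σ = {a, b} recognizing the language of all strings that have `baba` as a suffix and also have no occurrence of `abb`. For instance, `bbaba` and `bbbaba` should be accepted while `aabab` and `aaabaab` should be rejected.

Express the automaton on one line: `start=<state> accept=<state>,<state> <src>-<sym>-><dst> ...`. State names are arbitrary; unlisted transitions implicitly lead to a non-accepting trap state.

start=S0 accept=S8 S0-a->S1 S0-b->S2 S1-a->S1 S1-b->S3 S2-a->S4 S2-b->S2 S3-a->S4 S3-b->S5 S4-a->S1 S4-b->S6 S5-a->S7 S5-b->S5 S6-a->S8 S6-b->S5 S7-a->S9 S7-b->S10 S8-a->S1 S8-b->S6 S9-a->S9 S9-b->S5 S10-a->S11 S10-b->S5 S11-a->S9 S11-b->S10

Handle the two conditions separately and then intersect. The first has 5 states tracking how much of the suffix `baba` has currently been matched; the second has 4 states tracking partial matches of the forbidden pattern `abb`. A product state is a pair (one from each), accepting exactly when both do.
12 states suffice.
          a    b  
>  S0     S1   S2 
   S1     S1   S3 
   S2     S4   S2 
   S3     S4   S5 
   S4     S1   S6 
   S5     S7   S5 
   S6     S8   S5 
   S7     S9  S10 
 * S8     S1   S6 
   S9     S9   S5 
   S10   S11   S5 
   S11    S9  S10 
(> = start, * = accepting)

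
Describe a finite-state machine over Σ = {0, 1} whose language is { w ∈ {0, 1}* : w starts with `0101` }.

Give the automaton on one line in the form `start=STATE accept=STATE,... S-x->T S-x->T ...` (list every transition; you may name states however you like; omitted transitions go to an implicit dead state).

Walk along `0101` while the input agrees: from s0 take `0` to s1, and so on. Any deviation drops to the rejecting sink s5. Once s4 is reached the prefix is confirmed and every continuation is accepted.
        0   1  
>  s0   s1  s5 
   s1   s5  s2 
   s2   s3  s5 
   s3   s5  s4 
 * s4   s4  s4 
   s5   s5  s5 
(> = start, * = accepting)

start=s0 accept=s4 s0-0->s1 s0-1->s5 s1-0->s5 s1-1->s2 s2-0->s3 s2-1->s5 s3-0->s5 s3-1->s4 s4-0->s4 s4-1->s4 s5-0->s5 s5-1->s5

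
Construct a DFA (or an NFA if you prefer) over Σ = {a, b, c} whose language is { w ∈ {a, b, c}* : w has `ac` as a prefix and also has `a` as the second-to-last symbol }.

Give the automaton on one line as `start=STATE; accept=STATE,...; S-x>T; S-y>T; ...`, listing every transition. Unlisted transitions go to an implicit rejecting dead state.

Handle the two conditions separately and then intersect. The first has 4 states tracking whether the input so far still matches the prefix `ac`; the second has 13 states tracking the last 2 symbols read. A product state is a pair (one from each), accepting exactly when both do.
22 states suffice.
          a    b    c  
>  S0     S1   S2   S3 
   S1     S4   S5   S6 
   S2     S7   S8   S9 
   S3    S10  S11  S12 
   S4     S4   S5  S13 
   S5     S7   S8   S9 
 * S6    S14  S15  S16 
   S7     S4   S5  S13 
   S8     S7   S8   S9 
   S9    S10  S11  S12 
   S10    S4   S5  S13 
   S11    S7   S8   S9 
   S12   S10  S11  S12 
   S13   S10  S11  S12 
   S14   S17  S18   S6 
   S15   S19  S20  S21 
   S16   S14  S15  S16 
 * S17   S17  S18   S6 
 * S18   S19  S20  S21 
   S19   S17  S18   S6 
   S20   S19  S20  S21 
   S21   S14  S15  S16 
(> = start, * = accepting)

start=S0; accept=S6,S17,S18; S0-a>S1; S0-b>S2; S0-c>S3; S1-a>S4; S1-b>S5; S1-c>S6; S2-a>S7; S2-b>S8; S2-c>S9; S3-a>S10; S3-b>S11; S3-c>S12; S4-a>S4; S4-b>S5; S4-c>S13; S5-a>S7; S5-b>S8; S5-c>S9; S6-a>S14; S6-b>S15; S6-c>S16; S7-a>S4; S7-b>S5; S7-c>S13; S8-a>S7; S8-b>S8; S8-c>S9; S9-a>S10; S9-b>S11; S9-c>S12; S10-a>S4; S10-b>S5; S10-c>S13; S11-a>S7; S11-b>S8; S11-c>S9; S12-a>S10; S12-b>S11; S12-c>S12; S13-a>S10; S13-b>S11; S13-c>S12; S14-a>S17; S14-b>S18; S14-c>S6; S15-a>S19; S15-b>S20; S15-c>S21; S16-a>S14; S16-b>S15; S16-c>S16; S17-a>S17; S17-b>S18; S17-c>S6; S18-a>S19; S18-b>S20; S18-c>S21; S19-a>S17; S19-b>S18; S19-c>S6; S20-a>S19; S20-b>S20; S20-c>S21; S21-a>S14; S21-b>S15; S21-c>S16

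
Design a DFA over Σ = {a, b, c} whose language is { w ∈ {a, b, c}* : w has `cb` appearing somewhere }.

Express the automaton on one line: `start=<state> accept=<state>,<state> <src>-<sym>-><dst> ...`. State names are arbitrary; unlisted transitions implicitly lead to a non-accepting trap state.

Track how much of `cb` has been matched so far: state s0 is no progress, s2 is the absorbing accept state reached once `cb` has occurred. Intermediate states record partial matches; on a mismatch, fall back to the longest reusable overlap.
3 states suffice.
        a   b   c  
>  s0   s0  s0  s1 
   s1   s0  s2  s1 
 * s2   s2  s2  s2 
(> = start, * = accepting)

start=s0 accept=s2 s0-a->s0 s0-b->s0 s0-c->s1 s1-a->s0 s1-b->s2 s1-c->s1 s2-a->s2 s2-b->s2 s2-c->s2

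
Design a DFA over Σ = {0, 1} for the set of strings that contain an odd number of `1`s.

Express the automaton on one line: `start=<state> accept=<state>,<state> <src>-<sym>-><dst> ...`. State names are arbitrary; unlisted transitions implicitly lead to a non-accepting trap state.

start=A accept=B A-0->A A-1->B B-0->B B-1->A

The only thing that matters is how many `1`s have appeared, reduced mod 2. Use one state per residue: A for 0, …, B for 1. Reading `1` moves to the next residue; anything else stays put. B is accepting.
A 2-state machine:
       0  1 
>  A   A  B 
 * B   B  A 
(> = start, * = accepting)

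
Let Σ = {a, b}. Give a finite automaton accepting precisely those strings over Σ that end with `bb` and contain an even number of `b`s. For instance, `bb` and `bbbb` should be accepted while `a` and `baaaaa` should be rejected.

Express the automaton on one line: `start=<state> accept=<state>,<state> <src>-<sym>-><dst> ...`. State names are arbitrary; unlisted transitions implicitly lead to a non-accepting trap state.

start=s0 accept=s3 s0-a->s0 s0-b->s1 s1-a->s2 s1-b->s3 s2-a->s2 s2-b->s0 s3-a->s0 s3-b->s1

Run two small machines in parallel and take their product. The first has 3 states tracking how much of the suffix `bb` has currently been matched; the second has 2 states tracking the count of `b`s modulo 2. A product state is a pair (one from each), accepting exactly when both do. After merging equivalent states the machine shrinks.
A 4-state machine:
        a   b  
>  s0   s0  s1 
   s1   s2  s3 
   s2   s2  s0 
 * s3   s0  s1 
(> = start, * = accepting)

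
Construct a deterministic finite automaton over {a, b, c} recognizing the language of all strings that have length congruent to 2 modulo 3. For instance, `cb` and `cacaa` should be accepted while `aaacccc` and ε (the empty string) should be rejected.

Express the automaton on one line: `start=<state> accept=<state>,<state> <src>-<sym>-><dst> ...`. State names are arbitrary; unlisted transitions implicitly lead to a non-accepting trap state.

Only the length mod 3 matters, so use a 3-cycle: from any state, every input symbol moves to the next state, wrapping s2 back to s0. Mark s2 accepting.
3 states suffice.
        a   b   c  
>  s0   s1  s1  s1 
   s1   s2  s2  s2 
 * s2   s0  s0  s0 
(> = start, * = accepting)

start=s0 accept=s2 s0-a->s1 s0-b->s1 s0-c->s1 s1-a->s2 s1-b->s2 s1-c->s2 s2-a->s0 s2-b->s0 s2-c->s0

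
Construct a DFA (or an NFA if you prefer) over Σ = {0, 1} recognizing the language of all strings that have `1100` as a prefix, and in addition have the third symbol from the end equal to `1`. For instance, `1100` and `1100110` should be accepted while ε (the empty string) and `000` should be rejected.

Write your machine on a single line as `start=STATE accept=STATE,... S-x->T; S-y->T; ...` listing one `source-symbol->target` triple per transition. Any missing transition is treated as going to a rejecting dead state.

Run two small machines in parallel and take their product. The first has 6 states tracking whether the input so far still matches the prefix `1100`; the second has 15 states tracking the last 3 symbols read. A product state is a pair (one from each), accepting exactly when both do. Minimizing collapses redundant product states.
       0  1 
>  A   B  C 
   B   B  B 
   C   B  D 
   D   E  B 
   E   F  B 
 * F   G  H 
   G   G  H 
   H   I  J 
   I   F  K 
   J   L  M 
 * K   I  J 
 * L   F  K 
 * M   L  M 
(> = start, * = accepting)

start=A; accept=F,K,L,M; A-0->B; A-1->C; B-0->B; B-1->B; C-0->B; C-1->D; D-0->E; D-1->B; E-0->F; E-1->B; F-0->G; F-1->H; G-0->G; G-1->H; H-0->I; H-1->J; I-0->F; I-1->K; J-0->L; J-1->M; K-0->I; K-1->J; L-0->F; L-1->K; M-0->L; M-1->M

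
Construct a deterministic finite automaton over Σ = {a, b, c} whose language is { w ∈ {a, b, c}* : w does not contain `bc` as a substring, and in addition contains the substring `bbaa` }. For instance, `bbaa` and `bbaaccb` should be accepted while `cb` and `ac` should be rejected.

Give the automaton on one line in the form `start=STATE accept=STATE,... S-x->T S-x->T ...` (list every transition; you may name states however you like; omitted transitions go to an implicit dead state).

Run two small machines in parallel and take their product. The first has 3 states tracking partial matches of the forbidden pattern `bc`; the second has 5 states tracking whether and how much of `bbaa` has been seen. A product state is a pair (one from each), accepting exactly when both do. Equivalent product states are then merged.
A 7-state machine:
        a   b   c  
>  q0   q0  q1  q0 
   q1   q0  q2  q3 
   q2   q4  q2  q3 
   q3   q3  q3  q3 
   q4   q5  q1  q0 
 * q5   q5  q6  q5 
 * q6   q5  q6  q3 
(> = start, * = accepting)

start=q0 accept=q5,q6 q0-a->q0 q0-b->q1 q0-c->q0 q1-a->q0 q1-b->q2 q1-c->q3 q2-a->q4 q2-b->q2 q2-c->q3 q3-a->q3 q3-b->q3 q3-c->q3 q4-a->q5 q4-b->q1 q4-c->q0 q5-a->q5 q5-b->q6 q5-c->q5 q6-a->q5 q6-b->q6 q6-c->q3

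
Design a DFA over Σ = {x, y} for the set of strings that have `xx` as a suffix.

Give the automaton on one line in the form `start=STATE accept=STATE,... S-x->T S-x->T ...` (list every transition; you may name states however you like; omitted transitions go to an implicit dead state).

Remember how much of `xx` the current input suffix matches. State s0 means no match yet; s1 means the last symbol is `x`; s2 means the last 2 symbols are `xx`. Only s2 accepts. On a mismatch, fall back to the longest proper suffix that is still a prefix of `xx`.
3 states suffice.
        x   y  
>  s0   s1  s0 
   s1   s2  s0 
 * s2   s2  s0 
(> = start, * = accepting)

start=s0 accept=s2 s0-x->s1 s0-y->s0 s1-x->s2 s1-y->s0 s2-x->s2 s2-y->s0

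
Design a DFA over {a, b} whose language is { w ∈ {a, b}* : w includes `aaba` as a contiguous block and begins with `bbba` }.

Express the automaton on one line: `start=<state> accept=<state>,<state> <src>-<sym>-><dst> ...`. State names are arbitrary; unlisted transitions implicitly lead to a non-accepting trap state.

Build one automaton per condition and run them in lockstep. The first has 5 states tracking whether and how much of `aaba` has been seen; the second has 6 states tracking whether the input so far still matches the prefix `bbba`. A product state is a pair (one from each), accepting exactly when both do.
With 14 states:
          a    b  
>  q0     q1   q2 
   q1     q3   q4 
   q2     q1   q5 
   q3     q3   q6 
   q4     q1   q4 
   q5     q1   q7 
   q6     q8   q4 
   q7     q9   q4 
   q8     q8   q8 
   q9    q10  q11 
   q10   q10  q12 
   q11    q9  q11 
   q12   q13  q11 
 * q13   q13  q13 
(> = start, * = accepting)

start=q0 accept=q13 q0-a->q1 q0-b->q2 q1-a->q3 q1-b->q4 q2-a->q1 q2-b->q5 q3-a->q3 q3-b->q6 q4-a->q1 q4-b->q4 q5-a->q1 q5-b->q7 q6-a->q8 q6-b->q4 q7-a->q9 q7-b->q4 q8-a->q8 q8-b->q8 q9-a->q10 q9-b->q11 q10-a->q10 q10-b->q12 q11-a->q9 q11-b->q11 q12-a->q13 q12-b->q11 q13-a->q13 q13-b->q13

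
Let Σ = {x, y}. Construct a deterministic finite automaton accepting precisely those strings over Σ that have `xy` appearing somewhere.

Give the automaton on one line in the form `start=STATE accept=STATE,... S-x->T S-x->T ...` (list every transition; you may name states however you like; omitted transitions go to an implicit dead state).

Track how much of `xy` has been matched so far: state q0 is no progress, q2 is the absorbing accept state reached once `xy` has occurred. Intermediate states record partial matches; on a mismatch, fall back to the longest reusable overlap.
3 states suffice.
        x   y  
>  q0   q1  q0 
   q1   q1  q2 
 * q2   q2  q2 
(> = start, * = accepting)

start=q0 accept=q2 q0-x->q1 q0-y->q0 q1-x->q1 q1-y->q2 q2-x->q2 q2-y->q2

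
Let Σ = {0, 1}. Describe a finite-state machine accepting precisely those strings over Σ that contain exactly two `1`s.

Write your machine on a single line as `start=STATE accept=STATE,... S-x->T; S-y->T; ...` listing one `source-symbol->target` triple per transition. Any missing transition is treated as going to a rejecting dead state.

start=q0; accept=q2; q0-0->q0; q0-1->q1; q1-0->q1; q1-1->q2; q2-0->q2; q2-1->q3; q3-0->q3; q3-1->q3

Count `1`s, saturating at 3: states q0 through q2 mean 0 through 2 `1`s seen; q3 means more than 2. Each `1` increments (capped at q3); other symbols loop. Accept from {q2}.
4 states suffice.
        0   1  
>  q0   q0  q1 
   q1   q1  q2 
 * q2   q2  q3 
   q3   q3  q3 
(> = start, * = accepting)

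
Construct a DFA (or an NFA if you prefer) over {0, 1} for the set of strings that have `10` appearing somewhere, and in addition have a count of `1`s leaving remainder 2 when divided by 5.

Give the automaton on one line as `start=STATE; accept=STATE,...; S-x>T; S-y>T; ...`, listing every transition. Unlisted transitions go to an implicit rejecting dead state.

Run two small machines in parallel and take their product. The first has 3 states tracking whether and how much of `10` has been seen; the second has 5 states tracking the count of `1`s modulo 5. A product state is a pair (one from each), accepting exactly when both do.
11 states suffice.
          0    1  
>  S0     S0   S1 
   S1     S2   S3 
   S2     S2   S4 
   S3     S4   S5 
 * S4     S4   S6 
   S5     S6   S7 
   S6     S6   S8 
   S7     S8   S9 
   S8     S8  S10 
   S9    S10   S1 
   S10   S10   S2 
(> = start, * = accepting)

start=S0; accept=S4; S0-0>S0; S0-1>S1; S1-0>S2; S1-1>S3; S2-0>S2; S2-1>S4; S3-0>S4; S3-1>S5; S4-0>S4; S4-1>S6; S5-0>S6; S5-1>S7; S6-0>S6; S6-1>S8; S7-0>S8; S7-1>S9; S8-0>S8; S8-1>S10; S9-0>S10; S9-1>S1; S10-0>S10; S10-1>S2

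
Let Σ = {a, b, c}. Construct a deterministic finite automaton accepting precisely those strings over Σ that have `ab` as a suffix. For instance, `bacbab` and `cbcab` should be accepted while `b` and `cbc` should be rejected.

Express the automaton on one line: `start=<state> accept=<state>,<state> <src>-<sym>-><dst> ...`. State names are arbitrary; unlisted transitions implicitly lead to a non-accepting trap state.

start=s0 accept=s2 s0-a->s1 s0-b->s0 s0-c->s0 s1-a->s1 s1-b->s2 s1-c->s0 s2-a->s1 s2-b->s0 s2-c->s0

Let each state record the length of the longest suffix of the input read so far that is also a prefix of `ab`. s1 means the last symbol is `a`; s2 means the last 2 symbols are `ab`. Accept only at s2, where the string currently ends in `ab`.
With 3 states:
        a   b   c  
>  s0   s1  s0  s0 
   s1   s1  s2  s0 
 * s2   s1  s0  s0 
(> = start, * = accepting)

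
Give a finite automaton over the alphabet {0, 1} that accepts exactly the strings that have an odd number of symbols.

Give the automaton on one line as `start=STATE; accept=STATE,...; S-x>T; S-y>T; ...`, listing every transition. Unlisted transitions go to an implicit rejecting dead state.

Count input length modulo 2: every symbol advances one step around the cycle s0 → s1 → s0. Accept at s1.
2 states suffice.
        0   1  
>  s0   s1  s1 
 * s1   s0  s0 
(> = start, * = accepting)

start=s0; accept=s1; s0-0>s1; s0-1>s1; s1-0>s0; s1-1>s0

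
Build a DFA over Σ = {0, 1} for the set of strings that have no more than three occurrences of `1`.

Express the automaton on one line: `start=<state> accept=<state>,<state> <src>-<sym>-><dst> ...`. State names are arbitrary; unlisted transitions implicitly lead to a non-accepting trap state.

Only the number of `1`s matters, and only up to 4. Make a chain q0 → q1 → q2 → q3 → q4 advanced by each `1` (with q4 absorbing); every other symbol self-loops. The accepting set is {q0, q1, q2, q3}.
        0   1  
>* q0   q0  q1 
 * q1   q1  q2 
 * q2   q2  q3 
 * q3   q3  q4 
   q4   q4  q4 
(> = start, * = accepting)

start=q0 accept=q0,q1,q2,q3 q0-0->q0 q0-1->q1 q1-0->q1 q1-1->q2 q2-0->q2 q2-1->q3 q3-0->q3 q3-1->q4 q4-0->q4 q4-1->q4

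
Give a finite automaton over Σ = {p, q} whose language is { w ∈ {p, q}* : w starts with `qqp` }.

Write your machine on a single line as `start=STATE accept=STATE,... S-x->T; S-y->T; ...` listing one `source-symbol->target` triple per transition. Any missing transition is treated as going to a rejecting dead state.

Walk along `qqp` while the input agrees: from s0 take `q` to s1, and so on. Any deviation drops to the rejecting sink s4. Once s3 is reached the prefix is confirmed and every continuation is accepted.
        p   q  
>  s0   s4  s1 
   s1   s4  s2 
   s2   s3  s4 
 * s3   s3  s3 
   s4   s4  s4 
(> = start, * = accepting)

start=s0; accept=s3; s0-p->s4; s0-q->s1; s1-p->s4; s1-q->s2; s2-p->s3; s2-q->s4; s3-p->s3; s3-q->s3; s4-p->s4; s4-q->s4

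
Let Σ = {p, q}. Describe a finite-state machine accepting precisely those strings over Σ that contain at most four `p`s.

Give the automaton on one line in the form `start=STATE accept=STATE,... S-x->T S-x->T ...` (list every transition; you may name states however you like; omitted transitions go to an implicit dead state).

start=A accept=A,B,C,D,E A-p->B A-q->A B-p->C B-q->B C-p->D C-q->C D-p->E D-q->D E-p->F E-q->E F-p->F F-q->F

Only the number of `p`s matters, and only up to 5. Make a chain A → B → C → D → E → F advanced by each `p` (with F absorbing); every other symbol self-loops. The accepting set is {A, B, C, D, E}.
6 states suffice.
       p  q 
>* A   B  A 
 * B   C  B 
 * C   D  C 
 * D   E  D 
 * E   F  E 
   F   F  F 
(> = start, * = accepting)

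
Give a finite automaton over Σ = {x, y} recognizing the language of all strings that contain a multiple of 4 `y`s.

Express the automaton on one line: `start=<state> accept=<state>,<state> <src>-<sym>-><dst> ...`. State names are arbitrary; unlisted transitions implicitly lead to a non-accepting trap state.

start=S0 accept=S0 S0-x->S0 S0-y->S1 S1-x->S1 S1-y->S2 S2-x->S2 S2-y->S3 S3-x->S3 S3-y->S0

The only thing that matters is how many `y`s have appeared, reduced mod 4. Use one state per residue: S0 for 0, …, S3 for 3. Reading `y` moves to the next residue; anything else stays put. S0 is accepting.
        x   y  
>* S0   S0  S1 
   S1   S1  S2 
   S2   S2  S3 
   S3   S3  S0 
(> = start, * = accepting)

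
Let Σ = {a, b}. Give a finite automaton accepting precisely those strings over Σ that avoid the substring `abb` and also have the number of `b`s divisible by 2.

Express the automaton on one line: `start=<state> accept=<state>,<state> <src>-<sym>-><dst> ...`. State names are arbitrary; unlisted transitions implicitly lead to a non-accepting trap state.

start=q0 accept=q0,q1,q6 q0-a->q1 q0-b->q2 q1-a->q1 q1-b->q3 q2-a->q4 q2-b->q0 q3-a->q4 q3-b->q5 q4-a->q4 q4-b->q6 q5-a->q5 q5-b->q5 q6-a->q1 q6-b->q5

Run two small machines in parallel and take their product. One (4 states) tracks partial matches of the forbidden pattern `abb`; the other (2 states) tracks the count of `b`s modulo 2. Each combined state is a pair, one component from each; accept when both components accept. Equivalent product states are then merged.
        a   b  
>* q0   q1  q2 
 * q1   q1  q3 
   q2   q4  q0 
   q3   q4  q5 
   q4   q4  q6 
   q5   q5  q5 
 * q6   q1  q5 
(> = start, * = accepting)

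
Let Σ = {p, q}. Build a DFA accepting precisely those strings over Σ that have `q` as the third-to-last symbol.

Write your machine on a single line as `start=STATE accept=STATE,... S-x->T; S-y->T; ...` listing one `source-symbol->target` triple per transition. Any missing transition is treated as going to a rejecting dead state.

A DFA must remember the last 3 symbols (since which symbol is third-to-last isn't known until the input ends). Use one state per possible window of the last ≤3 symbols; accept from those whose window starts with `q`.
       p  q 
>  A   B  C 
   B   D  E 
   C   F  G 
   D   H  I 
   E   J  K 
   F   L  M 
   G   N  O 
   H   H  I 
   I   J  K 
   J   L  M 
   K   N  O 
 * L   H  I 
 * M   J  K 
 * N   L  M 
 * O   N  O 
(> = start, * = accepting)

start=A; accept=L,M,N,O; A-p->B; A-q->C; B-p->D; B-q->E; C-p->F; C-q->G; D-p->H; D-q->I; E-p->J; E-q->K; F-p->L; F-q->M; G-p->N; G-q->O; H-p->H; H-q->I; I-p->J; I-q->K; J-p->L; J-q->M; K-p->N; K-q->O; L-p->H; L-q->I; M-p->J; M-q->K; N-p->L; N-q->M; O-p->N; O-q->O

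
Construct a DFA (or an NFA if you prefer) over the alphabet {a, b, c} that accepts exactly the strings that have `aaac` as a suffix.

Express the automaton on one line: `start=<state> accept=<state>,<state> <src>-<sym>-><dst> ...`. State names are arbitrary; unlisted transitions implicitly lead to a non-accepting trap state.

Remember how much of `aaac` the current input suffix matches. State s0 means no match yet; s1 means the last symbol is `a`; s2 means the last 2 symbols are `aa`; s3 means the last 3 symbols are `aaa`; s4 means the last 4 symbols are `aaac`. Only s4 accepts. On a mismatch, fall back to the longest proper suffix that is still a prefix of `aaac`.
        a   b   c  
>  s0   s1  s0  s0 
   s1   s2  s0  s0 
   s2   s3  s0  s0 
   s3   s3  s0  s4 
 * s4   s1  s0  s0 
(> = start, * = accepting)

start=s0 accept=s4 s0-a->s1 s0-b->s0 s0-c->s0 s1-a->s2 s1-b->s0 s1-c->s0 s2-a->s3 s2-b->s0 s2-c->s0 s3-a->s3 s3-b->s0 s3-c->s4 s4-a->s1 s4-b->s0 s4-c->s0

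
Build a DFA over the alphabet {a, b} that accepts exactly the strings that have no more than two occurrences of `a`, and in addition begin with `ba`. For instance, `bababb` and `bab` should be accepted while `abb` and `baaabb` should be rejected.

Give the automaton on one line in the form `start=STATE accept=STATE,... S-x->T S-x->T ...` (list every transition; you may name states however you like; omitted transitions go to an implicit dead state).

start=q0 accept=q4,q7 q0-a->q1 q0-b->q2 q1-a->q3 q1-b->q1 q2-a->q4 q2-b->q5 q3-a->q6 q3-b->q3 q4-a->q7 q4-b->q4 q5-a->q1 q5-b->q5 q6-a->q6 q6-b->q6 q7-a->q8 q7-b->q7 q8-a->q8 q8-b->q8

Handle the two conditions separately and then intersect. The first has 4 states tracking the count of `a`s, saturating at 3; the second has 4 states tracking whether the input so far still matches the prefix `ba`. A product state is a pair (one from each), accepting exactly when both do.
With 9 states:
        a   b  
>  q0   q1  q2 
   q1   q3  q1 
   q2   q4  q5 
   q3   q6  q3 
 * q4   q7  q4 
   q5   q1  q5 
   q6   q6  q6 
 * q7   q8  q7 
   q8   q8  q8 
(> = start, * = accepting)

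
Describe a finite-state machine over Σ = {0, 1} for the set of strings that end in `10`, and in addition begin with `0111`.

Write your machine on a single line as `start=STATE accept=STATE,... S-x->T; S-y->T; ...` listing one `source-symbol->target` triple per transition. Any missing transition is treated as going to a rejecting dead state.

Build one automaton per condition and run them in lockstep. One (3 states) tracks how much of the suffix `10` has currently been matched; the other (6 states) tracks whether the input so far still matches the prefix `0111`. Each combined state is a pair, one component from each; accept when both components accept. Minimizing collapses redundant product states.
With 8 states:
        0   1  
>  S0   S1  S2 
   S1   S2  S3 
   S2   S2  S2 
   S3   S2  S4 
   S4   S2  S5 
   S5   S6  S5 
 * S6   S7  S5 
   S7   S7  S5 
(> = start, * = accepting)

start=S0; accept=S6; S0-0->S1; S0-1->S2; S1-0->S2; S1-1->S3; S2-0->S2; S2-1->S2; S3-0->S2; S3-1->S4; S4-0->S2; S4-1->S5; S5-0->S6; S5-1->S5; S6-0->S7; S6-1->S5; S7-0->S7; S7-1->S5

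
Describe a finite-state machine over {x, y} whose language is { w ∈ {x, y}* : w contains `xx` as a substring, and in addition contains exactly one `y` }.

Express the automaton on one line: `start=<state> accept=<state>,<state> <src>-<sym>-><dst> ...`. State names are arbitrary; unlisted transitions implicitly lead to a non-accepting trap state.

Build one automaton per condition and run them in lockstep. The first has 3 states tracking whether and how much of `xx` has been seen; the second has 3 states tracking the count of `y`s, saturating at 2. A product state is a pair (one from each), accepting exactly when both do. Equivalent product states are then merged.
7 states suffice.
        x   y  
>  q0   q1  q2 
   q1   q3  q2 
   q2   q4  q5 
   q3   q3  q6 
   q4   q6  q5 
   q5   q5  q5 
 * q6   q6  q5 
(> = start, * = accepting)

start=q0 accept=q6 q0-x->q1 q0-y->q2 q1-x->q3 q1-y->q2 q2-x->q4 q2-y->q5 q3-x->q3 q3-y->q6 q4-x->q6 q4-y->q5 q5-x->q5 q5-y->q5 q6-x->q6 q6-y->q5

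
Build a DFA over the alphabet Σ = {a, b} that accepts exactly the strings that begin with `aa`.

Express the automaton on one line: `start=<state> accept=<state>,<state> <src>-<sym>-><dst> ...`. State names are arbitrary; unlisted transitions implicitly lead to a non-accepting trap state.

Walk along `aa` while the input agrees: from q0 take `a` to q1, and so on. Any deviation drops to the rejecting sink q3. Once q2 is reached the prefix is confirmed and every continuation is accepted.
With 4 states:
        a   b  
>  q0   q1  q3 
   q1   q2  q3 
 * q2   q2  q2 
   q3   q3  q3 
(> = start, * = accepting)

start=q0 accept=q2 q0-a->q1 q0-b->q3 q1-a->q2 q1-b->q3 q2-a->q2 q2-b->q2 q3-a->q3 q3-b->q3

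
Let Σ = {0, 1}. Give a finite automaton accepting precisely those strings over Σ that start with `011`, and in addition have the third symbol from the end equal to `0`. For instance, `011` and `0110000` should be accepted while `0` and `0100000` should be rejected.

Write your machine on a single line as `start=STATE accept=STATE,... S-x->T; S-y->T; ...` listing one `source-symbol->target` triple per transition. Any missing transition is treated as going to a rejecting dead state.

Handle the two conditions separately and then intersect. The first has 5 states tracking whether the input so far still matches the prefix `011`; the second has 15 states tracking the last 3 symbols read. A product state is a pair (one from each), accepting exactly when both do. Equivalent product states are then merged.
A 12-state machine:
       0  1 
>  A   B  C 
   B   C  D 
   C   C  C 
   D   C  E 
 * E   F  G 
   F   H  I 
   G   F  G 
   H   J  K 
   I   L  E 
 * J   J  K 
 * K   L  E 
 * L   H  I 
(> = start, * = accepting)

start=A; accept=E,J,K,L; A-0->B; A-1->C; B-0->C; B-1->D; C-0->C; C-1->C; D-0->C; D-1->E; E-0->F; E-1->G; F-0->H; F-1->I; G-0->F; G-1->G; H-0->J; H-1->K; I-0->L; I-1->E; J-0->J; J-1->K; K-0->L; K-1->E; L-0->H; L-1->I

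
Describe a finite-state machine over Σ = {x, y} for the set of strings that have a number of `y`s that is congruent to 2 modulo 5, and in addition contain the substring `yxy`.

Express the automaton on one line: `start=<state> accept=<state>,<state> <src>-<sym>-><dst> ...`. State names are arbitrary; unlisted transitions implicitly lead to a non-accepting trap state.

start=q0 accept=q5 q0-x->q0 q0-y->q1 q1-x->q2 q1-y->q3 q2-x->q4 q2-y->q5 q3-x->q6 q3-y->q7 q4-x->q4 q4-y->q3 q5-x->q5 q5-y->q8 q6-x->q9 q6-y->q8 q7-x->q10 q7-y->q11 q8-x->q8 q8-y->q12 q9-x->q9 q9-y->q7 q10-x->q13 q10-y->q12 q11-x->q14 q11-y->q15 q12-x->q12 q12-y->q16 q13-x->q13 q13-y->q11 q14-x->q17 q14-y->q16 q15-x->q18 q15-y->q1 q16-x->q16 q16-y->q19 q17-x->q17 q17-y->q15 q18-x->q0 q18-y->q19 q19-x->q19 q19-y->q5

Handle the two conditions separately and then intersect. The first has 5 states tracking the count of `y`s modulo 5; the second has 4 states tracking whether and how much of `yxy` has been seen. A product state is a pair (one from each), accepting exactly when both do.
20 states suffice.
          x    y  
>  q0     q0   q1 
   q1     q2   q3 
   q2     q4   q5 
   q3     q6   q7 
   q4     q4   q3 
 * q5     q5   q8 
   q6     q9   q8 
   q7    q10  q11 
   q8     q8  q12 
   q9     q9   q7 
   q10   q13  q12 
   q11   q14  q15 
   q12   q12  q16 
   q13   q13  q11 
   q14   q17  q16 
   q15   q18   q1 
   q16   q16  q19 
   q17   q17  q15 
   q18    q0  q19 
   q19   q19   q5 
(> = start, * = accepting)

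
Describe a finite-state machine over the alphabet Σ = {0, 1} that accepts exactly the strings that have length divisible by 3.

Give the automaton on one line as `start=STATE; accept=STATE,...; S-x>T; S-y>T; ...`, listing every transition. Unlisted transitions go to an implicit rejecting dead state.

Only the length mod 3 matters, so use a 3-cycle: from any state, every input symbol moves to the next state, wrapping S2 back to S0. Mark S0 accepting.
A 3-state machine:
        0   1  
>* S0   S1  S1 
   S1   S2  S2 
   S2   S0  S0 
(> = start, * = accepting)

start=S0; accept=S0; S0-0>S1; S0-1>S1; S1-0>S2; S1-1>S2; S2-0>S0; S2-1>S0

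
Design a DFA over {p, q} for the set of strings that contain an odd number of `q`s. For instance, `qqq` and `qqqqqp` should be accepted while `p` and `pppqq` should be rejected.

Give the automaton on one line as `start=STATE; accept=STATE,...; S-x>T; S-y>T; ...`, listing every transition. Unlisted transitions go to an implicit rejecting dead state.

The only thing that matters is how many `q`s have appeared, reduced mod 2. Use one state per residue: s0 for 0, …, s1 for 1. Reading `q` moves to the next residue; anything else stays put. s1 is accepting.
A 2-state machine:
        p   q  
>  s0   s0  s1 
 * s1   s1  s0 
(> = start, * = accepting)

start=s0; accept=s1; s0-p>s0; s0-q>s1; s1-p>s1; s1-q>s0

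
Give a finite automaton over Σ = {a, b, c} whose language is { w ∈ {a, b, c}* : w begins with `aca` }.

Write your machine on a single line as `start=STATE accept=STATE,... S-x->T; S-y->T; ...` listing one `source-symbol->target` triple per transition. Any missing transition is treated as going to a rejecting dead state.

Check the first 3 symbols one by one: S0 through S2 record how many have matched `aca` so far; any wrong symbol goes to the dead state S4. After all 3 match we enter the accepting sink S3.
A 5-state machine:
        a   b   c  
>  S0   S1  S4  S4 
   S1   S4  S4  S2 
   S2   S3  S4  S4 
 * S3   S3  S3  S3 
   S4   S4  S4  S4 
(> = start, * = accepting)

start=S0; accept=S3; S0-a->S1; S0-b->S4; S0-c->S4; S1-a->S4; S1-b->S4; S1-c->S2; S2-a->S3; S2-b->S4; S2-c->S4; S3-a->S3; S3-b->S3; S3-c->S3; S4-a->S4; S4-b->S4; S4-c->S4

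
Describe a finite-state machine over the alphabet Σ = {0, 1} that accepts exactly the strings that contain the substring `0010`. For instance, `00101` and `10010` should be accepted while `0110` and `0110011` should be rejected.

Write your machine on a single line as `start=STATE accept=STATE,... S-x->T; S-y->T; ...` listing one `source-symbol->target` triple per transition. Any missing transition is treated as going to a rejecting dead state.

Track how much of `0010` has been matched so far: state s0 is no progress, s4 is the absorbing accept state reached once `0010` has occurred. Intermediate states record partial matches; on a mismatch, fall back to the longest reusable overlap.
5 states suffice.
        0   1  
>  s0   s1  s0 
   s1   s2  s0 
   s2   s2  s3 
   s3   s4  s0 
 * s4   s4  s4 
(> = start, * = accepting)

start=s0; accept=s4; s0-0->s1; s0-1->s0; s1-0->s2; s1-1->s0; s2-0->s2; s2-1->s3; s3-0->s4; s3-1->s0; s4-0->s4; s4-1->s4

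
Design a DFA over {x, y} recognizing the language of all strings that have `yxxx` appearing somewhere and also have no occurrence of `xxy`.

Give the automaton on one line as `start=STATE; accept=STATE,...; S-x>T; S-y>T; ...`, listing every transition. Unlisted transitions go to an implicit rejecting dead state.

start=A; accept=G; A-x>B; A-y>C; B-x>D; B-y>C; C-x>E; C-y>C; D-x>D; D-y>D; E-x>F; E-y>C; F-x>G; F-y>D; G-x>G; G-y>D

Run two small machines in parallel and take their product. One (5 states) tracks whether and how much of `yxxx` has been seen; the other (4 states) tracks partial matches of the forbidden pattern `xxy`. Each combined state is a pair, one component from each; accept when both components accept. Equivalent product states are then merged.
With 7 states:
       x  y 
>  A   B  C 
   B   D  C 
   C   E  C 
   D   D  D 
   E   F  C 
   F   G  D 
 * G   G  D 
(> = start, * = accepting)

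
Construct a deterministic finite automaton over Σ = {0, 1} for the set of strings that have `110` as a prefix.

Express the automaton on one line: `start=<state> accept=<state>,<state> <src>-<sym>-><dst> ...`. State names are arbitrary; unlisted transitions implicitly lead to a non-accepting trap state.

Walk along `110` while the input agrees: from S0 take `1` to S1, and so on. Any deviation drops to the rejecting sink S4. Once S3 is reached the prefix is confirmed and every continuation is accepted.
With 5 states:
        0   1  
>  S0   S4  S1 
   S1   S4  S2 
   S2   S3  S4 
 * S3   S3  S3 
   S4   S4  S4 
(> = start, * = accepting)

start=S0 accept=S3 S0-0->S4 S0-1->S1 S1-0->S4 S1-1->S2 S2-0->S3 S2-1->S4 S3-0->S3 S3-1->S3 S4-0->S4 S4-1->S4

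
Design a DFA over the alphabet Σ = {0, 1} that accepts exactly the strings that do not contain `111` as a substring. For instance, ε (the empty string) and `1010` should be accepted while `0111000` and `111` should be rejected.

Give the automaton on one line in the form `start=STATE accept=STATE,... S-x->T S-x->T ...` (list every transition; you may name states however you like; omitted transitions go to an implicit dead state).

start=A accept=A,B,C A-0->A A-1->B B-0->A B-1->C C-0->A C-1->D D-0->D D-1->D

Track partial matches of the forbidden pattern `111`. State D is a dead state reached once `111` has occurred; every other state accepts. A means no part of `111` is currently matched.
4 states suffice.
       0  1 
>* A   A  B 
 * B   A  C 
 * C   A  D 
   D   D  D 
(> = start, * = accepting)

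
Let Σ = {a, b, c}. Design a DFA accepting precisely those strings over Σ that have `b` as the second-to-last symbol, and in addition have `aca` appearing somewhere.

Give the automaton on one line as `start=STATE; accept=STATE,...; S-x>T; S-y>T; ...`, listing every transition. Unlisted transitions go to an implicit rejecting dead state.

start=q0; accept=q17,q18,q19; q0-a>q1; q0-b>q2; q0-c>q3; q1-a>q4; q1-b>q5; q1-c>q6; q2-a>q7; q2-b>q8; q2-c>q9; q3-a>q10; q3-b>q11; q3-c>q12; q4-a>q4; q4-b>q5; q4-c>q6; q5-a>q7; q5-b>q8; q5-c>q9; q6-a>q13; q6-b>q11; q6-c>q12; q7-a>q4; q7-b>q5; q7-c>q6; q8-a>q7; q8-b>q8; q8-c>q9; q9-a>q10; q9-b>q11; q9-c>q12; q10-a>q4; q10-b>q5; q10-c>q6; q11-a>q7; q11-b>q8; q11-c>q9; q12-a>q10; q12-b>q11; q12-c>q12; q13-a>q14; q13-b>q15; q13-c>q16; q14-a>q14; q14-b>q15; q14-c>q16; q15-a>q17; q15-b>q18; q15-c>q19; q16-a>q13; q16-b>q20; q16-c>q21; q17-a>q14; q17-b>q15; q17-c>q16; q18-a>q17; q18-b>q18; q18-c>q19; q19-a>q13; q19-b>q20; q19-c>q21; q20-a>q17; q20-b>q18; q20-c>q19; q21-a>q13; q21-b>q20; q21-c>q21

Run two small machines in parallel and take their product. One (13 states) tracks the last 2 symbols read; the other (4 states) tracks whether and how much of `aca` has been seen. Each combined state is a pair, one component from each; accept when both components accept.
A 22-state machine:
          a    b    c  
>  q0     q1   q2   q3 
   q1     q4   q5   q6 
   q2     q7   q8   q9 
   q3    q10  q11  q12 
   q4     q4   q5   q6 
   q5     q7   q8   q9 
   q6    q13  q11  q12 
   q7     q4   q5   q6 
   q8     q7   q8   q9 
   q9    q10  q11  q12 
   q10    q4   q5   q6 
   q11    q7   q8   q9 
   q12   q10  q11  q12 
   q13   q14  q15  q16 
   q14   q14  q15  q16 
   q15   q17  q18  q19 
   q16   q13  q20  q21 
 * q17   q14  q15  q16 
 * q18   q17  q18  q19 
 * q19   q13  q20  q21 
   q20   q17  q18  q19 
   q21   q13  q20  q21 
(> = start, * = accepting)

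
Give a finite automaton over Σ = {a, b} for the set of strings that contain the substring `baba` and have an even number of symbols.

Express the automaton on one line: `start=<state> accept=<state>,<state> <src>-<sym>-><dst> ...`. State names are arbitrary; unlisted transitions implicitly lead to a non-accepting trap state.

Run two small machines in parallel and take their product. One (5 states) tracks whether and how much of `baba` has been seen; the other (2 states) tracks the input length modulo 2. Each combined state is a pair, one component from each; accept when both components accept.
10 states suffice.
        a   b  
>  s0   s1  s2 
   s1   s0  s3 
   s2   s4  s3 
   s3   s5  s2 
   s4   s1  s6 
   s5   s0  s7 
   s6   s8  s3 
   s7   s9  s2 
 * s8   s9  s9 
   s9   s8  s8 
(> = start, * = accepting)

start=s0 accept=s8 s0-a->s1 s0-b->s2 s1-a->s0 s1-b->s3 s2-a->s4 s2-b->s3 s3-a->s5 s3-b->s2 s4-a->s1 s4-b->s6 s5-a->s0 s5-b->s7 s6-a->s8 s6-b->s3 s7-a->s9 s7-b->s2 s8-a->s9 s8-b->s9 s9-a->s8 s9-b->s8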